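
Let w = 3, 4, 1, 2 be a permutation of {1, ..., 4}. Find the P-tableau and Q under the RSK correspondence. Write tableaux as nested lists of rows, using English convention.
P = [[1, 2], [3, 4]], Q = [[1, 2], [3, 4]]

Insert each entry of the permutation into P by Schensted row insertion, recording in Q the position of each new cell.

After inserting 3: P = [[3]].
After inserting 4: P = [[3, 4]].
After inserting 1: P = [[1, 4], [3]].
After inserting 2: P = [[1, 2], [3, 4]].

So P = [[1, 2], [3, 4]], Q = [[1, 2], [3, 4]].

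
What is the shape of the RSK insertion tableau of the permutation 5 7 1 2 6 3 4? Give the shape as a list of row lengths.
[4, 2, 1]

Row-insert each entry into an empty tableau.

After inserting 5: P = [[5]].
After inserting 7: P = [[5, 7]].
After inserting 1: P = [[1, 7], [5]].
After inserting 2: P = [[1, 2], [5, 7]].
After inserting 6: P = [[1, 2, 6], [5, 7]].
After inserting 3: P = [[1, 2, 3], [5, 6], [7]].
After inserting 4: P = [[1, 2, 3, 4], [5, 6], [7]].

The final insertion tableau P = [[1, 2, 3, 4], [5, 6], [7]] has shape [4, 2, 1].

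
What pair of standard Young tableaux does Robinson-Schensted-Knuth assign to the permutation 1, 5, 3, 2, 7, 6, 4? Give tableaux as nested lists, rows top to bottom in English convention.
P = [[1, 2, 4], [3, 6], [5, 7]], Q = [[1, 2, 5], [3, 6], [4, 7]]

Insert each entry of the permutation into P by Schensted row insertion, recording in Q the position of each new cell.

After inserting 1: P = [[1]].
After inserting 5: P = [[1, 5]].
After inserting 3: P = [[1, 3], [5]].
After inserting 2: P = [[1, 2], [3], [5]].
After inserting 7: P = [[1, 2, 7], [3], [5]].
After inserting 6: P = [[1, 2, 6], [3, 7], [5]].
After inserting 4: P = [[1, 2, 4], [3, 6], [5, 7]].

So P = [[1, 2, 4], [3, 6], [5, 7]], Q = [[1, 2, 5], [3, 6], [4, 7]].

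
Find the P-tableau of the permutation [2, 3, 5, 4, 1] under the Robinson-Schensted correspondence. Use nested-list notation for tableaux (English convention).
Insert 2: appended to row 1. P = [[2]].
Insert 3: appended to row 1. P = [[2, 3]].
Insert 5: appended to row 1. P = [[2, 3, 5]].
Insert 4: 4 bumps 5 from row 1; 5 starts row 2. P = [[2, 3, 4], [5]].
Insert 1: 1 bumps 2 from row 1; 2 bumps 5 from row 2; 5 starts row 3. P = [[1, 3, 4], [2], [5]].

So P = [[1, 3, 4], [2], [5]].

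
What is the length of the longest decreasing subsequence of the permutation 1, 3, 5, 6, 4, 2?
3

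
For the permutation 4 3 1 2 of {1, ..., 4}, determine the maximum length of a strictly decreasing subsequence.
3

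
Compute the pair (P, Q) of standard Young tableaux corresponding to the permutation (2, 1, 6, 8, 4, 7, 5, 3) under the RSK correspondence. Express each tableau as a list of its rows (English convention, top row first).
Insert each entry of the permutation into P by Schensted row insertion, recording in Q the position of each new cell.

Insert 2: appended to row 1. P = [[2]].
Insert 1: 1 bumps 2 from row 1; 2 starts row 2. P = [[1], [2]].
Insert 6: appended to row 1. P = [[1, 6], [2]].
Insert 8: appended to row 1. P = [[1, 6, 8], [2]].
Insert 4: 4 bumps 6 from row 1; 6 appends to row 2. P = [[1, 4, 8], [2, 6]].
Insert 7: 7 bumps 8 from row 1; 8 appends to row 2. P = [[1, 4, 7], [2, 6, 8]].
Insert 5: 5 bumps 7 from row 1; 7 bumps 8 from row 2; 8 starts row 3. P = [[1, 4, 5], [2, 6, 7], [8]].
Insert 3: 3 bumps 4 from row 1; 4 bumps 6 from row 2; 6 bumps 8 from row 3; 8 starts row 4. P = [[1, 3, 5], [2, 4, 7], [6], [8]].

So P = [[1, 3, 5], [2, 4, 7], [6], [8]], Q = [[1, 3, 4], [2, 5, 6], [7], [8]].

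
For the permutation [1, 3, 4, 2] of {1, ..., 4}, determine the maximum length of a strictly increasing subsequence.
3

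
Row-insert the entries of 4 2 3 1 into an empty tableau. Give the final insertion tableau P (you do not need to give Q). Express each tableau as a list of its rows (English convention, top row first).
After inserting 4: P = [[4]].
After inserting 2: P = [[2], [4]].
After inserting 3: P = [[2, 3], [4]].
After inserting 1: P = [[1, 3], [2], [4]].

So P = [[1, 3], [2], [4]].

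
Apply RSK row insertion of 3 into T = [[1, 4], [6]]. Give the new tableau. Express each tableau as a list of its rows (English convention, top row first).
In row 1, 3 replaces 4 (the leftmost entry greater than 3); 4 is bumped to row 2. In row 2, 4 replaces 6 (the leftmost entry greater than 4); 6 is bumped to row 3. 6 starts a new row 3. The new tableau is [[1, 3], [4], [6]].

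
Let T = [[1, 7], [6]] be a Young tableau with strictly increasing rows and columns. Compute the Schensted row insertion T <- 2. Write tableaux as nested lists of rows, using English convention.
In row 1, 2 replaces 7 (the leftmost entry greater than 2); 7 is bumped to row 2. 7 is appended to row 2. The new tableau is [[1, 2], [6, 7]].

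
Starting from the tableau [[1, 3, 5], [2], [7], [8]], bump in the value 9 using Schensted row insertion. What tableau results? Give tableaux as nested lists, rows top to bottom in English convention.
9 is larger than every entry of row 1, so it is appended to row 1. The new tableau is [[1, 3, 5, 9], [2], [7], [8]].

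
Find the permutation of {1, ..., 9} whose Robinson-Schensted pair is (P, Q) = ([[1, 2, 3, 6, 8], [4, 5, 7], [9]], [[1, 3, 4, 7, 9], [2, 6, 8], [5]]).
9 1 4 5 2 3 7 6 8

Reverse the RSK construction: for i from n down to 1, find the cell of Q containing i, remove the entry at that cell from P, and reverse-bump it up through P; the value ejected from row 1 is w(i).

Step i=9: Q has 9 at row 1, column 5; remove that cell from P, ejecting 8. So w(9) = 8. P is now [[1, 2, 3, 6], [4, 5, 7], [9]].
Step i=8: Q has 8 at row 2, column 3; remove 7 from row 2 of P and reverse-bump: 7 enters row 1 and ejects 6. So w(8) = 6. P is now [[1, 2, 3, 7], [4, 5], [9]].
Step i=7: Q has 7 at row 1, column 4; remove that cell from P, ejecting 7. So w(7) = 7. P is now [[1, 2, 3], [4, 5], [9]].
Step i=6: Q has 6 at row 2, column 2; remove 5 from row 2 of P and reverse-bump: 5 enters row 1 and ejects 3. So w(6) = 3. P is now [[1, 2, 5], [4], [9]].
Step i=5: Q has 5 at row 3, column 1; remove 9 from row 3 of P and reverse-bump: 9 enters row 2 and ejects 4; 4 enters row 1 and ejects 2. So w(5) = 2. P is now [[1, 4, 5], [9]].
Step i=4: Q has 4 at row 1, column 3; remove that cell from P, ejecting 5. So w(4) = 5. P is now [[1, 4], [9]].
Step i=3: Q has 3 at row 1, column 2; remove that cell from P, ejecting 4. So w(3) = 4. P is now [[1], [9]].
Step i=2: Q has 2 at row 2, column 1; remove 9 from row 2 of P and reverse-bump: 9 enters row 1 and ejects 1. So w(2) = 1. P is now [[9]].
Step i=1: Q has 1 at row 1, column 1; remove that cell from P, ejecting 9. So w(1) = 9. P is now [].

So w = 9 1 4 5 2 3 7 6 8.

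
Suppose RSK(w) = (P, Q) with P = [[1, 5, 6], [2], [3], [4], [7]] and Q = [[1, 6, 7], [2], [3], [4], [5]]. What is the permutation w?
Reverse the RSK construction: for i from n down to 1, find the cell of Q containing i, remove the entry at that cell from P, and reverse-bump it up through P; the value ejected from row 1 is w(i).

Step i=7: Q has 7 at row 1, column 3; remove that cell from P, ejecting 6. So w(7) = 6. P is now [[1, 5], [2], [3], [4], [7]].
Step i=6: Q has 6 at row 1, column 2; remove that cell from P, ejecting 5. So w(6) = 5. P is now [[1], [2], [3], [4], [7]].
Step i=5: Q has 5 at row 5, column 1; remove 7 from row 5 of P and reverse-bump: 7 enters row 4 and ejects 4; 4 enters row 3 and ejects 3; 3 enters row 2 and ejects 2; 2 enters row 1 and ejects 1. So w(5) = 1. P is now [[2], [3], [4], [7]].
Step i=4: Q has 4 at row 4, column 1; remove 7 from row 4 of P and reverse-bump: 7 enters row 3 and ejects 4; 4 enters row 2 and ejects 3; 3 enters row 1 and ejects 2. So w(4) = 2. P is now [[3], [4], [7]].
Step i=3: Q has 3 at row 3, column 1; remove 7 from row 3 of P and reverse-bump: 7 enters row 2 and ejects 4; 4 enters row 1 and ejects 3. So w(3) = 3. P is now [[4], [7]].
Step i=2: Q has 2 at row 2, column 1; remove 7 from row 2 of P and reverse-bump: 7 enters row 1 and ejects 4. So w(2) = 4. P is now [[7]].
Step i=1: Q has 1 at row 1, column 1; remove that cell from P, ejecting 7. So w(1) = 7. P is now [].

So w = 7 4 3 2 1 5 6.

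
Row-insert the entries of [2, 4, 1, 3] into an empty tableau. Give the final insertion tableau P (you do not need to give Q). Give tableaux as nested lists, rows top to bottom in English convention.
Insert 2: appended to row 1. P = [[2]].
Insert 4: appended to row 1. P = [[2, 4]].
Insert 1: 1 bumps 2 from row 1; 2 starts row 2. P = [[1, 4], [2]].
Insert 3: 3 bumps 4 from row 1; 4 appends to row 2. P = [[1, 3], [2, 4]].

So P = [[1, 3], [2, 4]].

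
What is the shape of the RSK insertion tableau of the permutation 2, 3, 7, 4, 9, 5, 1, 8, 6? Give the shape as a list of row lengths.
[5, 2, 2]

RSK row insertion gives P = [[1, 3, 4, 5, 6], [2, 8], [7, 9]], which has shape [5, 2, 2].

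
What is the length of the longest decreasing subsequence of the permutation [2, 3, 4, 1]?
2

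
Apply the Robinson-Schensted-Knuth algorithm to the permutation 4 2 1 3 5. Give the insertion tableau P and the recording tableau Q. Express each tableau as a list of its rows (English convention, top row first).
Insert each entry of the permutation into P by Schensted row insertion, recording in Q the position of each new cell.

Insert 4: appended to row 1. P = [[4]].
Insert 2: 2 bumps 4 from row 1; 4 starts row 2. P = [[2], [4]].
Insert 1: 1 bumps 2 from row 1; 2 bumps 4 from row 2; 4 starts row 3. P = [[1], [2], [4]].
Insert 3: appended to row 1. P = [[1, 3], [2], [4]].
Insert 5: appended to row 1. P = [[1, 3, 5], [2], [4]].

So P = [[1, 3, 5], [2], [4]], Q = [[1, 4, 5], [2], [3]].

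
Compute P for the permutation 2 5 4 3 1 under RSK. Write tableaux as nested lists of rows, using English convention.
P = [[1, 3], [2], [4], [5]]

Insert 2: appended to row 1. P = [[2]].
Insert 5: appended to row 1. P = [[2, 5]].
Insert 4: 4 bumps 5 from row 1; 5 starts row 2. P = [[2, 4], [5]].
Insert 3: 3 bumps 4 from row 1; 4 bumps 5 from row 2; 5 starts row 3. P = [[2, 3], [4], [5]].
Insert 1: 1 bumps 2 from row 1; 2 bumps 4 from row 2; 4 bumps 5 from row 3; 5 starts row 4. P = [[1, 3], [2], [4], [5]].

So P = [[1, 3], [2], [4], [5]].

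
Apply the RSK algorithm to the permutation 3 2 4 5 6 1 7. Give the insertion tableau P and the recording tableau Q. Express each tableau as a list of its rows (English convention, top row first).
Insert each entry of the permutation into P by Schensted row insertion, recording in Q the position of each new cell.

Insert 3: appended to row 1. P = [[3]].
Insert 2: 2 bumps 3 from row 1; 3 starts row 2. P = [[2], [3]].
Insert 4: appended to row 1. P = [[2, 4], [3]].
Insert 5: appended to row 1. P = [[2, 4, 5], [3]].
Insert 6: appended to row 1. P = [[2, 4, 5, 6], [3]].
Insert 1: 1 bumps 2 from row 1; 2 bumps 3 from row 2; 3 starts row 3. P = [[1, 4, 5, 6], [2], [3]].
Insert 7: appended to row 1. P = [[1, 4, 5, 6, 7], [2], [3]].

So P = [[1, 4, 5, 6, 7], [2], [3]], Q = [[1, 3, 4, 5, 7], [2], [6]].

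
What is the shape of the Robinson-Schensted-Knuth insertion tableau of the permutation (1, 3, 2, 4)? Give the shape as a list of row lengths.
[3, 1]

Row-insert each entry into an empty tableau.

After inserting 1: P = [[1]].
After inserting 3: P = [[1, 3]].
After inserting 2: P = [[1, 2], [3]].
After inserting 4: P = [[1, 2, 4], [3]].

The final insertion tableau P = [[1, 2, 4], [3]] has shape [3, 1].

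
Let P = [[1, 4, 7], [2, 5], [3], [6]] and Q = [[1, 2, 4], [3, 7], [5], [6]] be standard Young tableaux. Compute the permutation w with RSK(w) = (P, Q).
3 6 5 7 2 1 4

Reverse the RSK construction: for i from n down to 1, find the cell of Q containing i, remove the entry at that cell from P, and reverse-bump it up through P; the value ejected from row 1 is w(i).

Step i=7: Q has 7 at row 2, column 2; remove 5 from row 2 of P and reverse-bump: 5 enters row 1 and ejects 4. So w(7) = 4. P is now [[1, 5, 7], [2], [3], [6]].
Step i=6: Q has 6 at row 4, column 1; remove 6 from row 4 of P and reverse-bump: 6 enters row 3 and ejects 3; 3 enters row 2 and ejects 2; 2 enters row 1 and ejects 1. So w(6) = 1. P is now [[2, 5, 7], [3], [6]].
Step i=5: Q has 5 at row 3, column 1; remove 6 from row 3 of P and reverse-bump: 6 enters row 2 and ejects 3; 3 enters row 1 and ejects 2. So w(5) = 2. P is now [[3, 5, 7], [6]].
Step i=4: Q has 4 at row 1, column 3; remove that cell from P, ejecting 7. So w(4) = 7. P is now [[3, 5], [6]].
Step i=3: Q has 3 at row 2, column 1; remove 6 from row 2 of P and reverse-bump: 6 enters row 1 and ejects 5. So w(3) = 5. P is now [[3, 6]].
Step i=2: Q has 2 at row 1, column 2; remove that cell from P, ejecting 6. So w(2) = 6. P is now [[3]].
Step i=1: Q has 1 at row 1, column 1; remove that cell from P, ejecting 3. So w(1) = 3. P is now [].

So w = 3 6 5 7 2 1 4.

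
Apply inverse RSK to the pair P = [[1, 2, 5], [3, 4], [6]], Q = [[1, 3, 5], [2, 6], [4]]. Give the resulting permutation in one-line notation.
6 3 4 1 5 2

Reverse RSK: for i = n, n-1, ..., 1, locate i in Q, remove the corresponding corner cell from P, and reverse-bump its entry up through P; the value ejected from row 1 is w(i).

So w = 6 3 4 1 5 2.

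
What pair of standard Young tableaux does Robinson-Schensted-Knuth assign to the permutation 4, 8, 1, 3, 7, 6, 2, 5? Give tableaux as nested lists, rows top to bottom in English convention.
P = [[1, 2, 5], [3, 6], [4, 7], [8]], Q = [[1, 2, 5], [3, 4], [6, 8], [7]]

Insert each entry of the permutation into P by Schensted row insertion, recording in Q the position of each new cell.

Insert 4: appended to row 1. P = [[4]].
Insert 8: appended to row 1. P = [[4, 8]].
Insert 1: 1 bumps 4 from row 1; 4 starts row 2. P = [[1, 8], [4]].
Insert 3: 3 bumps 8 from row 1; 8 appends to row 2. P = [[1, 3], [4, 8]].
Insert 7: appended to row 1. P = [[1, 3, 7], [4, 8]].
Insert 6: 6 bumps 7 from row 1; 7 bumps 8 from row 2; 8 starts row 3. P = [[1, 3, 6], [4, 7], [8]].
Insert 2: 2 bumps 3 from row 1; 3 bumps 4 from row 2; 4 bumps 8 from row 3; 8 starts row 4. P = [[1, 2, 6], [3, 7], [4], [8]].
Insert 5: 5 bumps 6 from row 1; 6 bumps 7 from row 2; 7 appends to row 3. P = [[1, 2, 5], [3, 6], [4, 7], [8]].

So P = [[1, 2, 5], [3, 6], [4, 7], [8]], Q = [[1, 2, 5], [3, 4], [6, 8], [7]].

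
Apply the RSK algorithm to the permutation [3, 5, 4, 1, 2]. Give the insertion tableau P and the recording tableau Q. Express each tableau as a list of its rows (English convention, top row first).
Insert each entry of the permutation into P by Schensted row insertion, recording in Q the position of each new cell.

Insert 3: appended to row 1. P = [[3]].
Insert 5: appended to row 1. P = [[3, 5]].
Insert 4: 4 bumps 5 from row 1; 5 starts row 2. P = [[3, 4], [5]].
Insert 1: 1 bumps 3 from row 1; 3 bumps 5 from row 2; 5 starts row 3. P = [[1, 4], [3], [5]].
Insert 2: 2 bumps 4 from row 1; 4 appends to row 2. P = [[1, 2], [3, 4], [5]].

So P = [[1, 2], [3, 4], [5]], Q = [[1, 2], [3, 5], [4]].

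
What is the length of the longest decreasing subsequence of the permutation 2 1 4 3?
2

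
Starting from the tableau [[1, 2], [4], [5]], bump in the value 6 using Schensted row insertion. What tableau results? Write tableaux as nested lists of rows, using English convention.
[[1, 2, 6], [4], [5]]

6 is larger than every entry of row 1, so it is appended to row 1. The new tableau is [[1, 2, 6], [4], [5]].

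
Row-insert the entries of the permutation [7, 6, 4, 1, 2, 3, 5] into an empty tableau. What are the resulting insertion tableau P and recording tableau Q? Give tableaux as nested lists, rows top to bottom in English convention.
Insert each entry of the permutation into P by Schensted row insertion, recording in Q the position of each new cell.

Insert 7: appended to row 1. P = [[7]].
Insert 6: 6 bumps 7 from row 1; 7 starts row 2. P = [[6], [7]].
Insert 4: 4 bumps 6 from row 1; 6 bumps 7 from row 2; 7 starts row 3. P = [[4], [6], [7]].
Insert 1: 1 bumps 4 from row 1; 4 bumps 6 from row 2; 6 bumps 7 from row 3; 7 starts row 4. P = [[1], [4], [6], [7]].
Insert 2: appended to row 1. P = [[1, 2], [4], [6], [7]].
Insert 3: appended to row 1. P = [[1, 2, 3], [4], [6], [7]].
Insert 5: appended to row 1. P = [[1, 2, 3, 5], [4], [6], [7]].

So P = [[1, 2, 3, 5], [4], [6], [7]], Q = [[1, 5, 6, 7], [2], [3], [4]].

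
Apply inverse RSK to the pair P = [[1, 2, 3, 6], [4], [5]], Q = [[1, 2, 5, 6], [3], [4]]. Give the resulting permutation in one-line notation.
Reverse the RSK construction: for i from n down to 1, find the cell of Q containing i, remove the entry at that cell from P, and reverse-bump it up through P; the value ejected from row 1 is w(i).

Step i=6: Q has 6 at row 1, column 4; remove that cell from P, ejecting 6. So w(6) = 6. P is now [[1, 2, 3], [4], [5]].
Step i=5: Q has 5 at row 1, column 3; remove that cell from P, ejecting 3. So w(5) = 3. P is now [[1, 2], [4], [5]].
Step i=4: Q has 4 at row 3, column 1; remove 5 from row 3 of P and reverse-bump: 5 enters row 2 and ejects 4; 4 enters row 1 and ejects 2. So w(4) = 2. P is now [[1, 4], [5]].
Step i=3: Q has 3 at row 2, column 1; remove 5 from row 2 of P and reverse-bump: 5 enters row 1 and ejects 4. So w(3) = 4. P is now [[1, 5]].
Step i=2: Q has 2 at row 1, column 2; remove that cell from P, ejecting 5. So w(2) = 5. P is now [[1]].
Step i=1: Q has 1 at row 1, column 1; remove that cell from P, ejecting 1. So w(1) = 1. P is now [].

So w = 1 5 4 2 3 6.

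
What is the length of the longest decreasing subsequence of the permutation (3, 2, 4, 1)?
3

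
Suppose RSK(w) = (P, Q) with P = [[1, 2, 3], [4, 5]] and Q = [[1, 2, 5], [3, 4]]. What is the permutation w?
Reverse RSK: for i = n, n-1, ..., 1, locate i in Q, remove the corresponding corner cell from P, and reverse-bump its entry up through P; the value ejected from row 1 is w(i).

So w = 4 5 1 2 3.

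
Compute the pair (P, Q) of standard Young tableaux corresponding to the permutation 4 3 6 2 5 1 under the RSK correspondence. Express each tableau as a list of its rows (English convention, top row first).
P = [[1, 5], [2, 6], [3], [4]], Q = [[1, 3], [2, 5], [4], [6]]

Insert each entry of the permutation into P by Schensted row insertion, recording in Q the position of each new cell.

Insert 4: appended to row 1. P = [[4]], Q = [[1]].
Insert 3: 3 bumps 4 from row 1; 4 starts row 2. P = [[3], [4]], Q = [[1], [2]].
Insert 6: appended to row 1. P = [[3, 6], [4]], Q = [[1, 3], [2]].
Insert 2: 2 bumps 3 from row 1; 3 bumps 4 from row 2; 4 starts row 3. P = [[2, 6], [3], [4]], Q = [[1, 3], [2], [4]].
Insert 5: 5 bumps 6 from row 1; 6 appends to row 2. P = [[2, 5], [3, 6], [4]], Q = [[1, 3], [2, 5], [4]].
Insert 1: 1 bumps 2 from row 1; 2 bumps 3 from row 2; 3 bumps 4 from row 3; 4 starts row 4. P = [[1, 5], [2, 6], [3], [4]], Q = [[1, 3], [2, 5], [4], [6]].

So P = [[1, 5], [2, 6], [3], [4]], Q = [[1, 3], [2, 5], [4], [6]].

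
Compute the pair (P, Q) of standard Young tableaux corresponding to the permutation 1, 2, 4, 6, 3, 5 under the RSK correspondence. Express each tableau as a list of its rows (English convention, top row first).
P = [[1, 2, 3, 5], [4, 6]], Q = [[1, 2, 3, 4], [5, 6]]

Insert each entry of the permutation into P by Schensted row insertion, recording in Q the position of each new cell.

Insert 1: appended to row 1. P = [[1]].
Insert 2: appended to row 1. P = [[1, 2]].
Insert 4: appended to row 1. P = [[1, 2, 4]].
Insert 6: appended to row 1. P = [[1, 2, 4, 6]].
Insert 3: 3 bumps 4 from row 1; 4 starts row 2. P = [[1, 2, 3, 6], [4]].
Insert 5: 5 bumps 6 from row 1; 6 appends to row 2. P = [[1, 2, 3, 5], [4, 6]].

So P = [[1, 2, 3, 5], [4, 6]], Q = [[1, 2, 3, 4], [5, 6]].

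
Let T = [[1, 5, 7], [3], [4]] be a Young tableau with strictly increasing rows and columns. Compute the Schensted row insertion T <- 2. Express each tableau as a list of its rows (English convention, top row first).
In row 1, 2 replaces 5 (the leftmost entry greater than 2); 5 is bumped to row 2. 5 is appended to row 2. The new tableau is [[1, 2, 7], [3, 5], [4]].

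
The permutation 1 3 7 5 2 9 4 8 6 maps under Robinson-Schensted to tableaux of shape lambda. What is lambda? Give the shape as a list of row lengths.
Row-insert each entry into an empty tableau.

After inserting 1: P = [[1]].
After inserting 3: P = [[1, 3]].
After inserting 7: P = [[1, 3, 7]].
After inserting 5: P = [[1, 3, 5], [7]].
After inserting 2: P = [[1, 2, 5], [3], [7]].
After inserting 9: P = [[1, 2, 5, 9], [3], [7]].
After inserting 4: P = [[1, 2, 4, 9], [3, 5], [7]].
After inserting 8: P = [[1, 2, 4, 8], [3, 5, 9], [7]].
After inserting 6: P = [[1, 2, 4, 6], [3, 5, 8], [7, 9]].

The final insertion tableau P = [[1, 2, 4, 6], [3, 5, 8], [7, 9]] has shape [4, 3, 2].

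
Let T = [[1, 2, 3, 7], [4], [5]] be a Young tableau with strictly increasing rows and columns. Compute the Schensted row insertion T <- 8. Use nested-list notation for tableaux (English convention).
[[1, 2, 3, 7, 8], [4], [5]]

8 is larger than every entry of row 1, so it is appended to row 1. The new tableau is [[1, 2, 3, 7, 8], [4], [5]].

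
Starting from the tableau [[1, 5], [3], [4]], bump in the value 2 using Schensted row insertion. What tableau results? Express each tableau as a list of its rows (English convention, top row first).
[[1, 2], [3, 5], [4]]

In row 1, 2 replaces 5 (the leftmost entry greater than 2); 5 is bumped to row 2. 5 is appended to row 2. The new tableau is [[1, 2], [3, 5], [4]].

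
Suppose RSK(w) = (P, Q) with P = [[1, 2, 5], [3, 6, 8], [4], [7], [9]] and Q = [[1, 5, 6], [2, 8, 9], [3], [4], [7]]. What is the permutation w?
9 7 4 3 6 8 1 2 5

Reverse the RSK construction: for i from n down to 1, find the cell of Q containing i, remove the entry at that cell from P, and reverse-bump it up through P; the value ejected from row 1 is w(i).

Step i=9: Q has 9 at row 2, column 3; remove 8 from row 2 of P and reverse-bump: 8 enters row 1 and ejects 5. So w(9) = 5. P is now [[1, 2, 8], [3, 6], [4], [7], [9]].
Step i=8: Q has 8 at row 2, column 2; remove 6 from row 2 of P and reverse-bump: 6 enters row 1 and ejects 2. So w(8) = 2. P is now [[1, 6, 8], [3], [4], [7], [9]].
Step i=7: Q has 7 at row 5, column 1; remove 9 from row 5 of P and reverse-bump: 9 enters row 4 and ejects 7; 7 enters row 3 and ejects 4; 4 enters row 2 and ejects 3; 3 enters row 1 and ejects 1. So w(7) = 1. P is now [[3, 6, 8], [4], [7], [9]].
Step i=6: Q has 6 at row 1, column 3; remove that cell from P, ejecting 8. So w(6) = 8. P is now [[3, 6], [4], [7], [9]].
Step i=5: Q has 5 at row 1, column 2; remove that cell from P, ejecting 6. So w(5) = 6. P is now [[3], [4], [7], [9]].
Step i=4: Q has 4 at row 4, column 1; remove 9 from row 4 of P and reverse-bump: 9 enters row 3 and ejects 7; 7 enters row 2 and ejects 4; 4 enters row 1 and ejects 3. So w(4) = 3. P is now [[4], [7], [9]].
Step i=3: Q has 3 at row 3, column 1; remove 9 from row 3 of P and reverse-bump: 9 enters row 2 and ejects 7; 7 enters row 1 and ejects 4. So w(3) = 4. P is now [[7], [9]].
Step i=2: Q has 2 at row 2, column 1; remove 9 from row 2 of P and reverse-bump: 9 enters row 1 and ejects 7. So w(2) = 7. P is now [[9]].
Step i=1: Q has 1 at row 1, column 1; remove that cell from P, ejecting 9. So w(1) = 9. P is now [].

So w = 9 7 4 3 6 8 1 2 5.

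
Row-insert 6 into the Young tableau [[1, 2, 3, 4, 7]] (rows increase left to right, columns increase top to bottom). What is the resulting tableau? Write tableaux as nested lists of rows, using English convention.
In row 1, 6 replaces 7 (the leftmost entry greater than 6); 7 is bumped to row 2. 7 starts a new row 2. The new tableau is [[1, 2, 3, 4, 6], [7]].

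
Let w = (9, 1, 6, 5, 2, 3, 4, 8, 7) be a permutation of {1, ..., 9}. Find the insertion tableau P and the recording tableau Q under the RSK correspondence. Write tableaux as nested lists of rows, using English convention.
Insert each entry of the permutation into P by Schensted row insertion, recording in Q the position of each new cell.

Insert 9: appended to row 1. P = [[9]].
Insert 1: 1 bumps 9 from row 1; 9 starts row 2. P = [[1], [9]].
Insert 6: appended to row 1. P = [[1, 6], [9]].
Insert 5: 5 bumps 6 from row 1; 6 bumps 9 from row 2; 9 starts row 3. P = [[1, 5], [6], [9]].
Insert 2: 2 bumps 5 from row 1; 5 bumps 6 from row 2; 6 bumps 9 from row 3; 9 starts row 4. P = [[1, 2], [5], [6], [9]].
Insert 3: appended to row 1. P = [[1, 2, 3], [5], [6], [9]].
Insert 4: appended to row 1. P = [[1, 2, 3, 4], [5], [6], [9]].
Insert 8: appended to row 1. P = [[1, 2, 3, 4, 8], [5], [6], [9]].
Insert 7: 7 bumps 8 from row 1; 8 appends to row 2. P = [[1, 2, 3, 4, 7], [5, 8], [6], [9]].

So P = [[1, 2, 3, 4, 7], [5, 8], [6], [9]], Q = [[1, 3, 6, 7, 8], [2, 9], [4], [5]].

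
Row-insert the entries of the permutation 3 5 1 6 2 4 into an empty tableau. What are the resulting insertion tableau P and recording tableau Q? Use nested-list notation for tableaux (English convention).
Insert each entry of the permutation into P by Schensted row insertion, recording in Q the position of each new cell.

After inserting 3: P = [[3]].
After inserting 5: P = [[3, 5]].
After inserting 1: P = [[1, 5], [3]].
After inserting 6: P = [[1, 5, 6], [3]].
After inserting 2: P = [[1, 2, 6], [3, 5]].
After inserting 4: P = [[1, 2, 4], [3, 5, 6]].

So P = [[1, 2, 4], [3, 5, 6]], Q = [[1, 2, 4], [3, 5, 6]].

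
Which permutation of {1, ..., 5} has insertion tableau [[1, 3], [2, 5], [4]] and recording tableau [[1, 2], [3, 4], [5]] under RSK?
4 5 2 3 1

Reverse RSK: for i = n, n-1, ..., 1, locate i in Q, remove the corresponding corner cell from P, and reverse-bump its entry up through P; the value ejected from row 1 is w(i).

So w = 4 5 2 3 1.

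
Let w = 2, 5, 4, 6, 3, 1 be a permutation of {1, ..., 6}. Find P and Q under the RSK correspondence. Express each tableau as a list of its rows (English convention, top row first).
Insert each entry of the permutation into P by Schensted row insertion, recording in Q the position of each new cell.

Insert 2: appended to row 1. P = [[2]].
Insert 5: appended to row 1. P = [[2, 5]].
Insert 4: 4 bumps 5 from row 1; 5 starts row 2. P = [[2, 4], [5]].
Insert 6: appended to row 1. P = [[2, 4, 6], [5]].
Insert 3: 3 bumps 4 from row 1; 4 bumps 5 from row 2; 5 starts row 3. P = [[2, 3, 6], [4], [5]].
Insert 1: 1 bumps 2 from row 1; 2 bumps 4 from row 2; 4 bumps 5 from row 3; 5 starts row 4. P = [[1, 3, 6], [2], [4], [5]].

So P = [[1, 3, 6], [2], [4], [5]], Q = [[1, 2, 4], [3], [5], [6]].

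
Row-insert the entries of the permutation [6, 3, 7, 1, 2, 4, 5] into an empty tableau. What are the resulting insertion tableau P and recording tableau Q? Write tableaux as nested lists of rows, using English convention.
P = [[1, 2, 4, 5], [3, 7], [6]], Q = [[1, 3, 6, 7], [2, 5], [4]]

Insert each entry of the permutation into P by Schensted row insertion, recording in Q the position of each new cell.

After inserting 6: P = [[6]].
After inserting 3: P = [[3], [6]].
After inserting 7: P = [[3, 7], [6]].
After inserting 1: P = [[1, 7], [3], [6]].
After inserting 2: P = [[1, 2], [3, 7], [6]].
After inserting 4: P = [[1, 2, 4], [3, 7], [6]].
After inserting 5: P = [[1, 2, 4, 5], [3, 7], [6]].

So P = [[1, 2, 4, 5], [3, 7], [6]], Q = [[1, 3, 6, 7], [2, 5], [4]].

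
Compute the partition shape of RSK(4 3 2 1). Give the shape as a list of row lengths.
Row-insert each entry into an empty tableau.

After inserting 4: P = [[4]].
After inserting 3: P = [[3], [4]].
After inserting 2: P = [[2], [3], [4]].
After inserting 1: P = [[1], [2], [3], [4]].

The final insertion tableau P = [[1], [2], [3], [4]] has shape [1, 1, 1, 1].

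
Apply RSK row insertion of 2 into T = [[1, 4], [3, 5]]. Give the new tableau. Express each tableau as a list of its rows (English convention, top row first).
In row 1, 2 replaces 4 (the leftmost entry greater than 2); 4 is bumped to row 2. In row 2, 4 replaces 5 (the leftmost entry greater than 4); 5 is bumped to row 3. 5 starts a new row 3. The new tableau is [[1, 2], [3, 4], [5]].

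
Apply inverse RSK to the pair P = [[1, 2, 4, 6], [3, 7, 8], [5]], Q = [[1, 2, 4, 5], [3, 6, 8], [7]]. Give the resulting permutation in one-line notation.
Reverse RSK: for i = n, n-1, ..., 1, locate i in Q, remove the corresponding corner cell from P, and reverse-bump its entry up through P; the value ejected from row 1 is w(i).

So w = 1 5 3 7 8 4 2 6.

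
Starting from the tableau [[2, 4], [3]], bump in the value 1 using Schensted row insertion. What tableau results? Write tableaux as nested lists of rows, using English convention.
[[1, 4], [2], [3]]

In row 1, 1 replaces 2 (the leftmost entry greater than 1); 2 is bumped to row 2. In row 2, 2 replaces 3 (the leftmost entry greater than 2); 3 is bumped to row 3. 3 starts a new row 3. The new tableau is [[1, 4], [2], [3]].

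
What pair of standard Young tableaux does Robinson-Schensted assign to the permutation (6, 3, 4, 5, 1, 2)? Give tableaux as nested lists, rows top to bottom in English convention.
P = [[1, 2, 5], [3, 4], [6]], Q = [[1, 3, 4], [2, 6], [5]]

Insert each entry of the permutation into P by Schensted row insertion, recording in Q the position of each new cell.

Insert 6: appended to row 1. P = [[6]].
Insert 3: 3 bumps 6 from row 1; 6 starts row 2. P = [[3], [6]].
Insert 4: appended to row 1. P = [[3, 4], [6]].
Insert 5: appended to row 1. P = [[3, 4, 5], [6]].
Insert 1: 1 bumps 3 from row 1; 3 bumps 6 from row 2; 6 starts row 3. P = [[1, 4, 5], [3], [6]].
Insert 2: 2 bumps 4 from row 1; 4 appends to row 2. P = [[1, 2, 5], [3, 4], [6]].

So P = [[1, 2, 5], [3, 4], [6]], Q = [[1, 3, 4], [2, 6], [5]].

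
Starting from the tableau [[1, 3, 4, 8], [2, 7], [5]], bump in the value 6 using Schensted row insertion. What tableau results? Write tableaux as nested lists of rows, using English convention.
In row 1, 6 replaces 8 (the leftmost entry greater than 6); 8 is bumped to row 2. 8 is appended to row 2. The new tableau is [[1, 3, 4, 6], [2, 7, 8], [5]].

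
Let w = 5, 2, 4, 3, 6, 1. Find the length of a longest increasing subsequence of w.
3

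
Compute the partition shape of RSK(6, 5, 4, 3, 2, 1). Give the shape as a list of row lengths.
[1, 1, 1, 1, 1, 1]

Row-insert each entry into an empty tableau.

After inserting 6: P = [[6]].
After inserting 5: P = [[5], [6]].
After inserting 4: P = [[4], [5], [6]].
After inserting 3: P = [[3], [4], [5], [6]].
After inserting 2: P = [[2], [3], [4], [5], [6]].
After inserting 1: P = [[1], [2], [3], [4], [5], [6]].

The final insertion tableau P = [[1], [2], [3], [4], [5], [6]] has shape [1, 1, 1, 1, 1, 1].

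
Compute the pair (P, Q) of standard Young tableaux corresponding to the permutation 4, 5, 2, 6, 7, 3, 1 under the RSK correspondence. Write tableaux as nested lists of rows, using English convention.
P = [[1, 3, 6, 7], [2, 5], [4]], Q = [[1, 2, 4, 5], [3, 6], [7]]

Insert each entry of the permutation into P by Schensted row insertion, recording in Q the position of each new cell.

Insert 4: appended to row 1. P = [[4]].
Insert 5: appended to row 1. P = [[4, 5]].
Insert 2: 2 bumps 4 from row 1; 4 starts row 2. P = [[2, 5], [4]].
Insert 6: appended to row 1. P = [[2, 5, 6], [4]].
Insert 7: appended to row 1. P = [[2, 5, 6, 7], [4]].
Insert 3: 3 bumps 5 from row 1; 5 appends to row 2. P = [[2, 3, 6, 7], [4, 5]].
Insert 1: 1 bumps 2 from row 1; 2 bumps 4 from row 2; 4 starts row 3. P = [[1, 3, 6, 7], [2, 5], [4]].

So P = [[1, 3, 6, 7], [2, 5], [4]], Q = [[1, 2, 4, 5], [3, 6], [7]].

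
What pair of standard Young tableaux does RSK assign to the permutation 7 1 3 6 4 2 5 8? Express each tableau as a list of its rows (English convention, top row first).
P = [[1, 2, 4, 5, 8], [3], [6], [7]], Q = [[1, 3, 4, 7, 8], [2], [5], [6]]

Insert each entry of the permutation into P by Schensted row insertion, recording in Q the position of each new cell.

After inserting 7: P = [[7]].
After inserting 1: P = [[1], [7]].
After inserting 3: P = [[1, 3], [7]].
After inserting 6: P = [[1, 3, 6], [7]].
After inserting 4: P = [[1, 3, 4], [6], [7]].
After inserting 2: P = [[1, 2, 4], [3], [6], [7]].
After inserting 5: P = [[1, 2, 4, 5], [3], [6], [7]].
After inserting 8: P = [[1, 2, 4, 5, 8], [3], [6], [7]].

So P = [[1, 2, 4, 5, 8], [3], [6], [7]], Q = [[1, 3, 4, 7, 8], [2], [5], [6]].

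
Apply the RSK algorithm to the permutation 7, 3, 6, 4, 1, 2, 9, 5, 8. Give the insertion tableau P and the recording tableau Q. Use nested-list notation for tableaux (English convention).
P = [[1, 2, 5, 8], [3, 4, 9], [6], [7]], Q = [[1, 3, 7, 9], [2, 6, 8], [4], [5]]

Insert each entry of the permutation into P by Schensted row insertion, recording in Q the position of each new cell.

Insert 7: appended to row 1. P = [[7]].
Insert 3: 3 bumps 7 from row 1; 7 starts row 2. P = [[3], [7]].
Insert 6: appended to row 1. P = [[3, 6], [7]].
Insert 4: 4 bumps 6 from row 1; 6 bumps 7 from row 2; 7 starts row 3. P = [[3, 4], [6], [7]].
Insert 1: 1 bumps 3 from row 1; 3 bumps 6 from row 2; 6 bumps 7 from row 3; 7 starts row 4. P = [[1, 4], [3], [6], [7]].
Insert 2: 2 bumps 4 from row 1; 4 appends to row 2. P = [[1, 2], [3, 4], [6], [7]].
Insert 9: appended to row 1. P = [[1, 2, 9], [3, 4], [6], [7]].
Insert 5: 5 bumps 9 from row 1; 9 appends to row 2. P = [[1, 2, 5], [3, 4, 9], [6], [7]].
Insert 8: appended to row 1. P = [[1, 2, 5, 8], [3, 4, 9], [6], [7]].

So P = [[1, 2, 5, 8], [3, 4, 9], [6], [7]], Q = [[1, 3, 7, 9], [2, 6, 8], [4], [5]].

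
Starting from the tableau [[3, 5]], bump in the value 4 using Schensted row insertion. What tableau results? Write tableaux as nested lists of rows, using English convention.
In row 1, 4 replaces 5 (the leftmost entry greater than 4); 5 is bumped to row 2. 5 starts a new row 2. The new tableau is [[3, 4], [5]].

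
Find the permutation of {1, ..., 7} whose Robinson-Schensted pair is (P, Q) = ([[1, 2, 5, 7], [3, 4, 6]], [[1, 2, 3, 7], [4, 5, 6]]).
Reverse the RSK construction: for i from n down to 1, find the cell of Q containing i, remove the entry at that cell from P, and reverse-bump it up through P; the value ejected from row 1 is w(i).

Step i=7: Q has 7 at row 1, column 4; remove that cell from P, ejecting 7. So w(7) = 7. P is now [[1, 2, 5], [3, 4, 6]].
Step i=6: Q has 6 at row 2, column 3; remove 6 from row 2 of P and reverse-bump: 6 enters row 1 and ejects 5. So w(6) = 5. P is now [[1, 2, 6], [3, 4]].
Step i=5: Q has 5 at row 2, column 2; remove 4 from row 2 of P and reverse-bump: 4 enters row 1 and ejects 2. So w(5) = 2. P is now [[1, 4, 6], [3]].
Step i=4: Q has 4 at row 2, column 1; remove 3 from row 2 of P and reverse-bump: 3 enters row 1 and ejects 1. So w(4) = 1. P is now [[3, 4, 6]].
Step i=3: Q has 3 at row 1, column 3; remove that cell from P, ejecting 6. So w(3) = 6. P is now [[3, 4]].
Step i=2: Q has 2 at row 1, column 2; remove that cell from P, ejecting 4. So w(2) = 4. P is now [[3]].
Step i=1: Q has 1 at row 1, column 1; remove that cell from P, ejecting 3. So w(1) = 3. P is now [].

So w = 3 4 6 1 2 5 7.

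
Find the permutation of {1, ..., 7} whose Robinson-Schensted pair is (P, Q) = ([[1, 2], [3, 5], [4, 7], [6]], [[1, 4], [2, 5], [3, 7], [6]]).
Reverse the RSK construction: for i from n down to 1, find the cell of Q containing i, remove the entry at that cell from P, and reverse-bump it up through P; the value ejected from row 1 is w(i).

Step i=7: Q has 7 at row 3, column 2; remove 7 from row 3 of P and reverse-bump: 7 enters row 2 and ejects 5; 5 enters row 1 and ejects 2. So w(7) = 2. P is now [[1, 5], [3, 7], [4], [6]].
Step i=6: Q has 6 at row 4, column 1; remove 6 from row 4 of P and reverse-bump: 6 enters row 3 and ejects 4; 4 enters row 2 and ejects 3; 3 enters row 1 and ejects 1. So w(6) = 1. P is now [[3, 5], [4, 7], [6]].
Step i=5: Q has 5 at row 2, column 2; remove 7 from row 2 of P and reverse-bump: 7 enters row 1 and ejects 5. So w(5) = 5. P is now [[3, 7], [4], [6]].
Step i=4: Q has 4 at row 1, column 2; remove that cell from P, ejecting 7. So w(4) = 7. P is now [[3], [4], [6]].
Step i=3: Q has 3 at row 3, column 1; remove 6 from row 3 of P and reverse-bump: 6 enters row 2 and ejects 4; 4 enters row 1 and ejects 3. So w(3) = 3. P is now [[4], [6]].
Step i=2: Q has 2 at row 2, column 1; remove 6 from row 2 of P and reverse-bump: 6 enters row 1 and ejects 4. So w(2) = 4. P is now [[6]].
Step i=1: Q has 1 at row 1, column 1; remove that cell from P, ejecting 6. So w(1) = 6. P is now [].

So w = 6 4 3 7 5 1 2.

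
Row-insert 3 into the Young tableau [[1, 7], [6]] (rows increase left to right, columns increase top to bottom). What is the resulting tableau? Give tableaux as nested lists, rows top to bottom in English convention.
[[1, 3], [6, 7]]

In row 1, 3 replaces 7 (the leftmost entry greater than 3); 7 is bumped to row 2. 7 is appended to row 2. The new tableau is [[1, 3], [6, 7]].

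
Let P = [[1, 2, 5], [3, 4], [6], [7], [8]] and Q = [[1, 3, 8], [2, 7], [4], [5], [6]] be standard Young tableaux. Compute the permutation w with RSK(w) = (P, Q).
8 3 7 6 4 1 2 5

Reverse RSK: for i = n, n-1, ..., 1, locate i in Q, remove the corresponding corner cell from P, and reverse-bump its entry up through P; the value ejected from row 1 is w(i).

So w = 8 3 7 6 4 1 2 5.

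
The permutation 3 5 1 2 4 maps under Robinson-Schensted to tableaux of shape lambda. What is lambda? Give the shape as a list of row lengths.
Row-insert each entry into an empty tableau.

After inserting 3: P = [[3]].
After inserting 5: P = [[3, 5]].
After inserting 1: P = [[1, 5], [3]].
After inserting 2: P = [[1, 2], [3, 5]].
After inserting 4: P = [[1, 2, 4], [3, 5]].

The final insertion tableau P = [[1, 2, 4], [3, 5]] has shape [3, 2].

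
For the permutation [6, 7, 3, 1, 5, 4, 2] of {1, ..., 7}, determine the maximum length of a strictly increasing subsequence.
2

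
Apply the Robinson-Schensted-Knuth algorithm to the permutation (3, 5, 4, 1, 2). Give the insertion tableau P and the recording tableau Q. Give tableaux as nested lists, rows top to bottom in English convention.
P = [[1, 2], [3, 4], [5]], Q = [[1, 2], [3, 5], [4]]

Insert each entry of the permutation into P by Schensted row insertion, recording in Q the position of each new cell.

Insert 3: appended to row 1. P = [[3]], Q = [[1]].
Insert 5: appended to row 1. P = [[3, 5]], Q = [[1, 2]].
Insert 4: 4 bumps 5 from row 1; 5 starts row 2. P = [[3, 4], [5]], Q = [[1, 2], [3]].
Insert 1: 1 bumps 3 from row 1; 3 bumps 5 from row 2; 5 starts row 3. P = [[1, 4], [3], [5]], Q = [[1, 2], [3], [4]].
Insert 2: 2 bumps 4 from row 1; 4 appends to row 2. P = [[1, 2], [3, 4], [5]], Q = [[1, 2], [3, 5], [4]].

So P = [[1, 2], [3, 4], [5]], Q = [[1, 2], [3, 5], [4]].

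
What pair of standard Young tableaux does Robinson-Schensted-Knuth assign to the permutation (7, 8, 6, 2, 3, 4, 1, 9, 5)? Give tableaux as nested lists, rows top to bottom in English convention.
Insert each entry of the permutation into P by Schensted row insertion, recording in Q the position of each new cell.

Insert 7: appended to row 1. P = [[7]].
Insert 8: appended to row 1. P = [[7, 8]].
Insert 6: 6 bumps 7 from row 1; 7 starts row 2. P = [[6, 8], [7]].
Insert 2: 2 bumps 6 from row 1; 6 bumps 7 from row 2; 7 starts row 3. P = [[2, 8], [6], [7]].
Insert 3: 3 bumps 8 from row 1; 8 appends to row 2. P = [[2, 3], [6, 8], [7]].
Insert 4: appended to row 1. P = [[2, 3, 4], [6, 8], [7]].
Insert 1: 1 bumps 2 from row 1; 2 bumps 6 from row 2; 6 bumps 7 from row 3; 7 starts row 4. P = [[1, 3, 4], [2, 8], [6], [7]].
Insert 9: appended to row 1. P = [[1, 3, 4, 9], [2, 8], [6], [7]].
Insert 5: 5 bumps 9 from row 1; 9 appends to row 2. P = [[1, 3, 4, 5], [2, 8, 9], [6], [7]].

So P = [[1, 3, 4, 5], [2, 8, 9], [6], [7]], Q = [[1, 2, 6, 8], [3, 5, 9], [4], [7]].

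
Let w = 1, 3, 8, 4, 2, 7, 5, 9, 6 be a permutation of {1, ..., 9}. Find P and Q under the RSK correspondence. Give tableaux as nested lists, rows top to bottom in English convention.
P = [[1, 2, 4, 5, 6], [3, 7, 9], [8]], Q = [[1, 2, 3, 6, 8], [4, 7, 9], [5]]

Insert each entry of the permutation into P by Schensted row insertion, recording in Q the position of each new cell.

Insert 1: appended to row 1. P = [[1]], Q = [[1]].
Insert 3: appended to row 1. P = [[1, 3]], Q = [[1, 2]].
Insert 8: appended to row 1. P = [[1, 3, 8]], Q = [[1, 2, 3]].
Insert 4: 4 bumps 8 from row 1; 8 starts row 2. P = [[1, 3, 4], [8]], Q = [[1, 2, 3], [4]].
Insert 2: 2 bumps 3 from row 1; 3 bumps 8 from row 2; 8 starts row 3. P = [[1, 2, 4], [3], [8]], Q = [[1, 2, 3], [4], [5]].
Insert 7: appended to row 1. P = [[1, 2, 4, 7], [3], [8]], Q = [[1, 2, 3, 6], [4], [5]].
Insert 5: 5 bumps 7 from row 1; 7 appends to row 2. P = [[1, 2, 4, 5], [3, 7], [8]], Q = [[1, 2, 3, 6], [4, 7], [5]].
Insert 9: appended to row 1. P = [[1, 2, 4, 5, 9], [3, 7], [8]], Q = [[1, 2, 3, 6, 8], [4, 7], [5]].
Insert 6: 6 bumps 9 from row 1; 9 appends to row 2. P = [[1, 2, 4, 5, 6], [3, 7, 9], [8]], Q = [[1, 2, 3, 6, 8], [4, 7, 9], [5]].

So P = [[1, 2, 4, 5, 6], [3, 7, 9], [8]], Q = [[1, 2, 3, 6, 8], [4, 7, 9], [5]].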